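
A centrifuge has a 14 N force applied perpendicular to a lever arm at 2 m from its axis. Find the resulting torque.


Given: F = 14 N, r = 2 m, angle = 90 deg (perpendicular)
Using tau = F * r * sin(90)
sin(90) = 1
tau = 14 * 2 * 1
tau = 28 Nm

28 Nm


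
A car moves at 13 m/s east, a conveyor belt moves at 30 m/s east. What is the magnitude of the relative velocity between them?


Given: v_A = 13 m/s east, v_B = 30 m/s east
Both move in the same direction; relative speed = |v_A - v_B|
|13 - 30| = |-17|
= 17 m/s

17 m/s


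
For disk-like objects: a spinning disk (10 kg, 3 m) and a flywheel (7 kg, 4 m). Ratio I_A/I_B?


Given: M1=10 kg, R1=3 m, M2=7 kg, R2=4 m
For a disk: I = (1/2)*M*R^2, so I_A/I_B = (M1*R1^2)/(M2*R2^2)
M1*R1^2 = 10*9 = 90
M2*R2^2 = 7*16 = 112
I_A/I_B = 90/112 = 45/56

45/56


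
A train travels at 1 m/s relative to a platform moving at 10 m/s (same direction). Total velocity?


Given: object velocity = 1 m/s, platform velocity = 10 m/s (same direction)
Using classical velocity addition: v_total = v_object + v_platform
v_total = 1 + 10
v_total = 11 m/s

11 m/s


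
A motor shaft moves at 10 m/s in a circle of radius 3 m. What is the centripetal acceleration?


Given: v = 10 m/s, r = 3 m
Using a_c = v^2 / r
a_c = 10^2 / 3
a_c = 100 / 3
a_c = 100/3 m/s^2

100/3 m/s^2


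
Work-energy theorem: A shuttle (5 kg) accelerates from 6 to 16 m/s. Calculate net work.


Given: m = 5 kg, v0 = 6 m/s, v = 16 m/s
Using W = (1/2)*m*(v^2 - v0^2)
v^2 = 16^2 = 256
v0^2 = 6^2 = 36
v^2 - v0^2 = 256 - 36 = 220
W = (1/2)*5*220 = 550 J

550 J


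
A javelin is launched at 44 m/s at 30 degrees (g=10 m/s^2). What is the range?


Given: v0 = 44 m/s, theta = 30 deg, g = 10 m/s^2
sin(2*30) = sin(60) = sqrt(3)/2
Using R = v0^2 * sin(2*theta) / g
R = 44^2 * (sqrt(3)/2) / 10
R = 1936 * sqrt(3) / 20
R = 484/5*sqrt(3) m

484/5*sqrt(3) m


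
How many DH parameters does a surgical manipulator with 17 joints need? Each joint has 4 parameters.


Given: 17 joints, 4 DH parameters per joint (d, theta, a, alpha)
Total DH parameters = number_of_joints * 4
Total = 17 * 4
Total = 68

68


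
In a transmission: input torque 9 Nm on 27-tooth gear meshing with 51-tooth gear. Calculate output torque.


Given: N1 = 27, N2 = 51, T1 = 9 Nm
Using T2/T1 = N2/N1
T2 = T1 * N2 / N1
T2 = 9 * 51 / 27
T2 = 459 / 27
T2 = 17 Nm

17 Nm


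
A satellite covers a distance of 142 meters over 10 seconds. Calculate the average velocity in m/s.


Given: distance d = 142 m, time t = 10 s
Using v = d / t
v = 142 / 10
v = 71/5 m/s

71/5 m/s


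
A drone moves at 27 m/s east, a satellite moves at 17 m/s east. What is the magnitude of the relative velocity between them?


Given: v_A = 27 m/s east, v_B = 17 m/s east
Both move in the same direction; relative speed = |v_A - v_B|
|27 - 17| = |10|
= 10 m/s

10 m/s


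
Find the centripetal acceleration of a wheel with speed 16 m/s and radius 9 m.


Given: v = 16 m/s, r = 9 m
Using a_c = v^2 / r
a_c = 16^2 / 9
a_c = 256 / 9
a_c = 256/9 m/s^2

256/9 m/s^2


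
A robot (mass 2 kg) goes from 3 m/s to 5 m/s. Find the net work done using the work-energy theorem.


Given: m = 2 kg, v0 = 3 m/s, v = 5 m/s
Using W = (1/2)*m*(v^2 - v0^2)
v^2 = 5^2 = 25
v0^2 = 3^2 = 9
v^2 - v0^2 = 25 - 9 = 16
W = (1/2)*2*16 = 16 J

16 J


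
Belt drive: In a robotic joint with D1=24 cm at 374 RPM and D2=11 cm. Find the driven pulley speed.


Given: D1 = 24 cm, w1 = 374 RPM, D2 = 11 cm
Using D1*w1 = D2*w2
w2 = D1*w1 / D2
w2 = 24*374 / 11
w2 = 8976 / 11
w2 = 816 RPM

816 RPM


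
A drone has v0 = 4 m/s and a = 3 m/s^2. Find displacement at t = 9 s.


Given: v0 = 4 m/s, a = 3 m/s^2, t = 9 s
Using s = v0*t + (1/2)*a*t^2
s = 4*9 + (1/2)*3*9^2
s = 36 + (1/2)*243
s = 36 + 243/2
s = 315/2

315/2 m


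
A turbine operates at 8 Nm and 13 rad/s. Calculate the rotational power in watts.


Given: tau = 8 Nm, omega = 13 rad/s
Using P = tau * omega
P = 8 * 13
P = 104 W

104 W


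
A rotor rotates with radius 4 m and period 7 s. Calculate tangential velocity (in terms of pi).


Given: radius r = 4 m, period T = 7 s
Using v = 2*pi*r / T
v = 2*pi*4 / 7
v = 8*pi / 7
v = 8/7*pi m/s

8/7*pi m/s


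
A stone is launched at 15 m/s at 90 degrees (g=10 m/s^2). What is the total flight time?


Given: v0 = 15 m/s, theta = 90 deg, g = 10 m/s^2
sin(90) = 1
Using T = 2*v0*sin(theta) / g
T = 2*15*1 / 10
T = 30 / 10
T = 3 s

3 s


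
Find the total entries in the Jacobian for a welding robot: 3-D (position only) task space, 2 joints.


Given: task space dimension = 3, joints = 2
Jacobian is a 3 x 2 matrix
Total entries = rows * columns
Total = 3 * 2
Total = 6

6


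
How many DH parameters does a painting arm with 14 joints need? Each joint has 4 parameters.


Given: 14 joints, 4 DH parameters per joint (d, theta, a, alpha)
Total DH parameters = number_of_joints * 4
Total = 14 * 4
Total = 56

56


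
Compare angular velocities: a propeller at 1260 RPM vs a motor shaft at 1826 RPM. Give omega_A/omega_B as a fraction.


Given: RPM_A = 1260, RPM_B = 1826
omega = 2*pi*RPM/60, so omega_A/omega_B = RPM_A / RPM_B
omega_A/omega_B = 1260 / 1826
omega_A/omega_B = 630/913

630/913


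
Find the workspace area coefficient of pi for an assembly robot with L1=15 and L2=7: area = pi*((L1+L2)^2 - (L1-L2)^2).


Given: L1 = 15, L2 = 7
(L1+L2)^2 = (22)^2 = 484
(L1-L2)^2 = (8)^2 = 64
Difference = 484 - 64 = 420
This equals 4*L1*L2 = 4*15*7 = 420
Workspace area = 420*pi

420


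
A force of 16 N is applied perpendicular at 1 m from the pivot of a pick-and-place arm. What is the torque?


Given: F = 16 N, r = 1 m, angle = 90 deg (perpendicular)
Using tau = F * r * sin(90)
sin(90) = 1
tau = 16 * 1 * 1
tau = 16 Nm

16 Nm


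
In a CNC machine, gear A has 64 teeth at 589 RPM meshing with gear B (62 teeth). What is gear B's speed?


Given: N1 = 64 teeth, w1 = 589 RPM, N2 = 62 teeth
Using N1*w1 = N2*w2
w2 = N1*w1 / N2
w2 = 64*589 / 62
w2 = 37696 / 62
w2 = 608 RPM

608 RPM


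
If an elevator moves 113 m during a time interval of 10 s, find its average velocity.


Given: distance d = 113 m, time t = 10 s
Using v = d / t
v = 113 / 10
v = 113/10 m/s

113/10 m/s


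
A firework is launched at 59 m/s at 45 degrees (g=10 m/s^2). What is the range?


Given: v0 = 59 m/s, theta = 45 deg, g = 10 m/s^2
sin(2*45) = sin(90) = 1
Using R = v0^2 * sin(2*theta) / g
R = 59^2 * 1 / 10
R = 3481 / 10
R = 3481/10 m

3481/10 m


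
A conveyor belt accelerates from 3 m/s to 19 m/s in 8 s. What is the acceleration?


Given: initial velocity v0 = 3 m/s, final velocity v = 19 m/s, time t = 8 s
Using a = (v - v0) / t
a = (19 - 3) / 8
a = 16 / 8
a = 2 m/s^2

2 m/s^2


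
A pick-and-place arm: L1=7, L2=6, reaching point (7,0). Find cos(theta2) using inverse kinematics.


Given: L1 = 7, L2 = 6, target (x, y) = (7, 0)
Using cos(theta2) = (x^2 + y^2 - L1^2 - L2^2) / (2*L1*L2)
x^2 + y^2 = 7^2 + 0 = 49
L1^2 + L2^2 = 49 + 36 = 85
Numerator = 49 - 85 = -36
Denominator = 2*7*6 = 84
cos(theta2) = -36/84 = -3/7

-3/7


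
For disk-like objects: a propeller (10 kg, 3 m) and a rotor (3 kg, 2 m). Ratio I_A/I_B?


Given: M1=10 kg, R1=3 m, M2=3 kg, R2=2 m
For a disk: I = (1/2)*M*R^2, so I_A/I_B = (M1*R1^2)/(M2*R2^2)
M1*R1^2 = 10*9 = 90
M2*R2^2 = 3*4 = 12
I_A/I_B = 90/12 = 15/2

15/2


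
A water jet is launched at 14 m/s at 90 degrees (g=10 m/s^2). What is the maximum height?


Given: v0 = 14 m/s, theta = 90 deg, g = 10 m/s^2
sin^2(90) = 1
Using H = v0^2 * sin^2(theta) / (2*g)
H = 14^2 * 1 / (2*10)
H = 196 * 1 / 20
H = 196 / 20
H = 49/5 m

49/5 m


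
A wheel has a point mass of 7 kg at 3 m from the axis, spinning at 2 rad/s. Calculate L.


Given: m = 7 kg, r = 3 m, omega = 2 rad/s
For a point mass: I = m*r^2
I = 7*3^2 = 7*9 = 63
L = I*omega = 63*2
L = 126 kg*m^2/s

126 kg*m^2/s


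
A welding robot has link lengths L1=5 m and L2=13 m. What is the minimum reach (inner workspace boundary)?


Given: L1 = 5 m, L2 = 13 m
For a 2-link planar arm, min reach = |L1 - L2| (second link folded back)
Min reach = |5 - 13|
Min reach = 8 m

8 m


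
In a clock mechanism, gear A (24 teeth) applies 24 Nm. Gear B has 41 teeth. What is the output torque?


Given: N1 = 24, N2 = 41, T1 = 24 Nm
Using T2/T1 = N2/N1
T2 = T1 * N2 / N1
T2 = 24 * 41 / 24
T2 = 984 / 24
T2 = 41 Nm

41 Nm


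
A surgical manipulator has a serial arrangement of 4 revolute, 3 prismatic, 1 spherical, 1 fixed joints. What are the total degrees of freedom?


Given: serial robot with 4 revolute, 3 prismatic, 1 spherical, 1 fixed joints
DOF contribution per joint type: revolute=1, prismatic=1, spherical=3, fixed=0
DOF = 4*1 + 3*1 + 1*3 + 1*0
DOF = 10

10


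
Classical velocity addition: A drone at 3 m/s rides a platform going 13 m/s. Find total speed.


Given: object velocity = 3 m/s, platform velocity = 13 m/s (same direction)
Using classical velocity addition: v_total = v_object + v_platform
v_total = 3 + 13
v_total = 16 m/s

16 m/s


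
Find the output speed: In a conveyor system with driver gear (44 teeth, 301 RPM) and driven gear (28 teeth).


Given: N1 = 44 teeth, w1 = 301 RPM, N2 = 28 teeth
Using N1*w1 = N2*w2
w2 = N1*w1 / N2
w2 = 44*301 / 28
w2 = 13244 / 28
w2 = 473 RPM

473 RPM


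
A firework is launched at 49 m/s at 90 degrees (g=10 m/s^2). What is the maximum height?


Given: v0 = 49 m/s, theta = 90 deg, g = 10 m/s^2
sin^2(90) = 1
Using H = v0^2 * sin^2(theta) / (2*g)
H = 49^2 * 1 / (2*10)
H = 2401 * 1 / 20
H = 2401 / 20
H = 2401/20 m

2401/20 m


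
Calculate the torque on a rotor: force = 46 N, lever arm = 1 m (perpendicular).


Given: F = 46 N, r = 1 m, angle = 90 deg (perpendicular)
Using tau = F * r * sin(90)
sin(90) = 1
tau = 46 * 1 * 1
tau = 46 Nm

46 Nm


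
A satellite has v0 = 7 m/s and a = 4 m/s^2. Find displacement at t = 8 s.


Given: v0 = 7 m/s, a = 4 m/s^2, t = 8 s
Using s = v0*t + (1/2)*a*t^2
s = 7*8 + (1/2)*4*8^2
s = 56 + (1/2)*256
s = 56 + 128
s = 184

184 m


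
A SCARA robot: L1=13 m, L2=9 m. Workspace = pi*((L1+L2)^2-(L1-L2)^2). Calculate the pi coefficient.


Given: L1 = 13, L2 = 9
(L1+L2)^2 = (22)^2 = 484
(L1-L2)^2 = (4)^2 = 16
Difference = 484 - 16 = 468
This equals 4*L1*L2 = 4*13*9 = 468
Workspace area = 468*pi

468


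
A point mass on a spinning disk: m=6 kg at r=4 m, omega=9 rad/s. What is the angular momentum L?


Given: m = 6 kg, r = 4 m, omega = 9 rad/s
For a point mass: I = m*r^2
I = 6*4^2 = 6*16 = 96
L = I*omega = 96*9
L = 864 kg*m^2/s

864 kg*m^2/s


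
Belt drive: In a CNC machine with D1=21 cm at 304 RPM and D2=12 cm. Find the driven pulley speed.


Given: D1 = 21 cm, w1 = 304 RPM, D2 = 12 cm
Using D1*w1 = D2*w2
w2 = D1*w1 / D2
w2 = 21*304 / 12
w2 = 6384 / 12
w2 = 532 RPM

532 RPM


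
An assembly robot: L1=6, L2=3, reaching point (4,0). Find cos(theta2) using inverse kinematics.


Given: L1 = 6, L2 = 3, target (x, y) = (4, 0)
Using cos(theta2) = (x^2 + y^2 - L1^2 - L2^2) / (2*L1*L2)
x^2 + y^2 = 4^2 + 0 = 16
L1^2 + L2^2 = 36 + 9 = 45
Numerator = 16 - 45 = -29
Denominator = 2*6*3 = 36
cos(theta2) = -29/36 = -29/36

-29/36


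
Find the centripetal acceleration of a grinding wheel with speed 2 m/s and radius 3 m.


Given: v = 2 m/s, r = 3 m
Using a_c = v^2 / r
a_c = 2^2 / 3
a_c = 4 / 3
a_c = 4/3 m/s^2

4/3 m/s^2


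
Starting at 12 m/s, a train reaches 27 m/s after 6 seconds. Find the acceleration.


Given: initial velocity v0 = 12 m/s, final velocity v = 27 m/s, time t = 6 s
Using a = (v - v0) / t
a = (27 - 12) / 6
a = 15 / 6
a = 5/2 m/s^2

5/2 m/s^2


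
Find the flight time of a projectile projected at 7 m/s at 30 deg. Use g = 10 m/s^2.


Given: v0 = 7 m/s, theta = 30 deg, g = 10 m/s^2
sin(30) = 1/2
Using T = 2*v0*sin(theta) / g
T = 2*7*1/2 / 10
T = 7 / 10
T = 7/10 s

7/10 s


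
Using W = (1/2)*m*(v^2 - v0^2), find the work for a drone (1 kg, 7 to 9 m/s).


Given: m = 1 kg, v0 = 7 m/s, v = 9 m/s
Using W = (1/2)*m*(v^2 - v0^2)
v^2 = 9^2 = 81
v0^2 = 7^2 = 49
v^2 - v0^2 = 81 - 49 = 32
W = (1/2)*1*32 = 16 J

16 J


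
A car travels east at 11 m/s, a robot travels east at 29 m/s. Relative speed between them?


Given: v_A = 11 m/s east, v_B = 29 m/s east
Both move in the same direction; relative speed = |v_A - v_B|
|11 - 29| = |-18|
= 18 m/s

18 m/s


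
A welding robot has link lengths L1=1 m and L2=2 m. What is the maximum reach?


Given: L1 = 1 m, L2 = 2 m
For a 2-link planar arm, max reach = L1 + L2 (fully extended)
Max reach = 1 + 2
Max reach = 3 m

3 m


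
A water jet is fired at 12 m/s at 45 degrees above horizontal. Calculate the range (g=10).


Given: v0 = 12 m/s, theta = 45 deg, g = 10 m/s^2
sin(2*45) = sin(90) = 1
Using R = v0^2 * sin(2*theta) / g
R = 12^2 * 1 / 10
R = 144 / 10
R = 72/5 m

72/5 m


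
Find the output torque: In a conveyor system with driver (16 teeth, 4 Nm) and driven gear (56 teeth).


Given: N1 = 16, N2 = 56, T1 = 4 Nm
Using T2/T1 = N2/N1
T2 = T1 * N2 / N1
T2 = 4 * 56 / 16
T2 = 224 / 16
T2 = 14 Nm

14 Nm


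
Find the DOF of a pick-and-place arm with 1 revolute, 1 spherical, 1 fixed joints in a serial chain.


Given: serial robot with 1 revolute, 1 spherical, 1 fixed joints
DOF contribution per joint type: revolute=1, prismatic=1, spherical=3, fixed=0
DOF = 1*1 + 1*3 + 1*0
DOF = 4

4


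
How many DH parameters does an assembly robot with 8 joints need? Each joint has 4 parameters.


Given: 8 joints, 4 DH parameters per joint (d, theta, a, alpha)
Total DH parameters = number_of_joints * 4
Total = 8 * 4
Total = 32

32


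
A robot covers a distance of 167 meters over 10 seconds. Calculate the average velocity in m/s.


Given: distance d = 167 m, time t = 10 s
Using v = d / t
v = 167 / 10
v = 167/10 m/s

167/10 m/s


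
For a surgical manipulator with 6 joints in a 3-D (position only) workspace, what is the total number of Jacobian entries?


Given: task space dimension = 3, joints = 6
Jacobian is a 3 x 6 matrix
Total entries = rows * columns
Total = 3 * 6
Total = 18

18


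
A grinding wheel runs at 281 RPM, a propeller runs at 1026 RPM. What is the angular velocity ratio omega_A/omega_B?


Given: RPM_A = 281, RPM_B = 1026
omega = 2*pi*RPM/60, so omega_A/omega_B = RPM_A / RPM_B
omega_A/omega_B = 281 / 1026
omega_A/omega_B = 281/1026

281/1026


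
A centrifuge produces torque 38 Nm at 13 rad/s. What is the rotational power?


Given: tau = 38 Nm, omega = 13 rad/s
Using P = tau * omega
P = 38 * 13
P = 494 W

494 W


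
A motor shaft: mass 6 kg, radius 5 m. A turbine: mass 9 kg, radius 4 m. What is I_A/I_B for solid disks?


Given: M1=6 kg, R1=5 m, M2=9 kg, R2=4 m
For a disk: I = (1/2)*M*R^2, so I_A/I_B = (M1*R1^2)/(M2*R2^2)
M1*R1^2 = 6*25 = 150
M2*R2^2 = 9*16 = 144
I_A/I_B = 150/144 = 25/24

25/24


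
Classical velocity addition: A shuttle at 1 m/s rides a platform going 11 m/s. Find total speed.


Given: object velocity = 1 m/s, platform velocity = 11 m/s (same direction)
Using classical velocity addition: v_total = v_object + v_platform
v_total = 1 + 11
v_total = 12 m/s

12 m/s


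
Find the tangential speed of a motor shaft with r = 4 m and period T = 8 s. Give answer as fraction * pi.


Given: radius r = 4 m, period T = 8 s
Using v = 2*pi*r / T
v = 2*pi*4 / 8
v = 8*pi / 8
v = 1*pi m/s

1*pi m/s


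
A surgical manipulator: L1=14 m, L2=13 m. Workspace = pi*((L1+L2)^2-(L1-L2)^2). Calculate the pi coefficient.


Given: L1 = 14, L2 = 13
(L1+L2)^2 = (27)^2 = 729
(L1-L2)^2 = (1)^2 = 1
Difference = 729 - 1 = 728
This equals 4*L1*L2 = 4*14*13 = 728
Workspace area = 728*pi

728


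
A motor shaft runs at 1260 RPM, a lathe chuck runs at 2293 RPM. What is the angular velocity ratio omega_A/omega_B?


Given: RPM_A = 1260, RPM_B = 2293
omega = 2*pi*RPM/60, so omega_A/omega_B = RPM_A / RPM_B
omega_A/omega_B = 1260 / 2293
omega_A/omega_B = 1260/2293

1260/2293


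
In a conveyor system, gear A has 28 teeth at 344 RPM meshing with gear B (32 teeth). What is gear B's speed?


Given: N1 = 28 teeth, w1 = 344 RPM, N2 = 32 teeth
Using N1*w1 = N2*w2
w2 = N1*w1 / N2
w2 = 28*344 / 32
w2 = 9632 / 32
w2 = 301 RPM

301 RPM


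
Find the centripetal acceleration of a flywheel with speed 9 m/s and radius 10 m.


Given: v = 9 m/s, r = 10 m
Using a_c = v^2 / r
a_c = 9^2 / 10
a_c = 81 / 10
a_c = 81/10 m/s^2

81/10 m/s^2


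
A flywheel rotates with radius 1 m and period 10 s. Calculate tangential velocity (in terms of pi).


Given: radius r = 1 m, period T = 10 s
Using v = 2*pi*r / T
v = 2*pi*1 / 10
v = 2*pi / 10
v = 1/5*pi m/s

1/5*pi m/s


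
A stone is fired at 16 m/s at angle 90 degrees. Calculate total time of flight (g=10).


Given: v0 = 16 m/s, theta = 90 deg, g = 10 m/s^2
sin(90) = 1
Using T = 2*v0*sin(theta) / g
T = 2*16*1 / 10
T = 32 / 10
T = 16/5 s

16/5 s


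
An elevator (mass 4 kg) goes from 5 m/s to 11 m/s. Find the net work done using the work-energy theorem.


Given: m = 4 kg, v0 = 5 m/s, v = 11 m/s
Using W = (1/2)*m*(v^2 - v0^2)
v^2 = 11^2 = 121
v0^2 = 5^2 = 25
v^2 - v0^2 = 121 - 25 = 96
W = (1/2)*4*96 = 192 J

192 J


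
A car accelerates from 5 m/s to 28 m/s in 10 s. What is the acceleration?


Given: initial velocity v0 = 5 m/s, final velocity v = 28 m/s, time t = 10 s
Using a = (v - v0) / t
a = (28 - 5) / 10
a = 23 / 10
a = 23/10 m/s^2

23/10 m/s^2


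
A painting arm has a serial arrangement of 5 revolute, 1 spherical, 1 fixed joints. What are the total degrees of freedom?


Given: serial robot with 5 revolute, 1 spherical, 1 fixed joints
DOF contribution per joint type: revolute=1, prismatic=1, spherical=3, fixed=0
DOF = 5*1 + 1*3 + 1*0
DOF = 8

8


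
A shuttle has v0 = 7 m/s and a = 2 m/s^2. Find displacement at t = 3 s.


Given: v0 = 7 m/s, a = 2 m/s^2, t = 3 s
Using s = v0*t + (1/2)*a*t^2
s = 7*3 + (1/2)*2*3^2
s = 21 + (1/2)*18
s = 21 + 9
s = 30

30 m


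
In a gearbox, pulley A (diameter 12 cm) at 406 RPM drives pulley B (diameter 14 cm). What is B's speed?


Given: D1 = 12 cm, w1 = 406 RPM, D2 = 14 cm
Using D1*w1 = D2*w2
w2 = D1*w1 / D2
w2 = 12*406 / 14
w2 = 4872 / 14
w2 = 348 RPM

348 RPM


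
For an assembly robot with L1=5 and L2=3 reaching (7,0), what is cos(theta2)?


Given: L1 = 5, L2 = 3, target (x, y) = (7, 0)
Using cos(theta2) = (x^2 + y^2 - L1^2 - L2^2) / (2*L1*L2)
x^2 + y^2 = 7^2 + 0 = 49
L1^2 + L2^2 = 25 + 9 = 34
Numerator = 49 - 34 = 15
Denominator = 2*5*3 = 30
cos(theta2) = 15/30 = 1/2

1/2


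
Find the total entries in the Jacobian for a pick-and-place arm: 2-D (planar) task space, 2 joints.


Given: task space dimension = 2, joints = 2
Jacobian is a 2 x 2 matrix
Total entries = rows * columns
Total = 2 * 2
Total = 4

4


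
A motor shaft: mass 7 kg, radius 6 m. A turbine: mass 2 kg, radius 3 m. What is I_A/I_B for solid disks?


Given: M1=7 kg, R1=6 m, M2=2 kg, R2=3 m
For a disk: I = (1/2)*M*R^2, so I_A/I_B = (M1*R1^2)/(M2*R2^2)
M1*R1^2 = 7*36 = 252
M2*R2^2 = 2*9 = 18
I_A/I_B = 252/18 = 14

14


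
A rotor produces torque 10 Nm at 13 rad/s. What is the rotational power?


Given: tau = 10 Nm, omega = 13 rad/s
Using P = tau * omega
P = 10 * 13
P = 130 W

130 W


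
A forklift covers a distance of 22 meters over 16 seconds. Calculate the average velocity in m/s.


Given: distance d = 22 m, time t = 16 s
Using v = d / t
v = 22 / 16
v = 11/8 m/s

11/8 m/s


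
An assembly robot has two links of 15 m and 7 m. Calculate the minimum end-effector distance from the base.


Given: L1 = 15 m, L2 = 7 m
For a 2-link planar arm, min reach = |L1 - L2| (second link folded back)
Min reach = |15 - 7|
Min reach = 8 m

8 m


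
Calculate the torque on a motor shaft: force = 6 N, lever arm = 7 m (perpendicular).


Given: F = 6 N, r = 7 m, angle = 90 deg (perpendicular)
Using tau = F * r * sin(90)
sin(90) = 1
tau = 6 * 7 * 1
tau = 42 Nm

42 Nm


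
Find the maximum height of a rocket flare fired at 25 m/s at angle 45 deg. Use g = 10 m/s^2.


Given: v0 = 25 m/s, theta = 45 deg, g = 10 m/s^2
sin^2(45) = 1/2
Using H = v0^2 * sin^2(theta) / (2*g)
H = 25^2 * 1/2 / (2*10)
H = 625 * 1/2 / 20
H = 625/2 / 20
H = 125/8 m

125/8 m


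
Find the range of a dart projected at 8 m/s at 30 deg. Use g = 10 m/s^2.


Given: v0 = 8 m/s, theta = 30 deg, g = 10 m/s^2
sin(2*30) = sin(60) = sqrt(3)/2
Using R = v0^2 * sin(2*theta) / g
R = 8^2 * (sqrt(3)/2) / 10
R = 64 * sqrt(3) / 20
R = 16/5*sqrt(3) m

16/5*sqrt(3) m


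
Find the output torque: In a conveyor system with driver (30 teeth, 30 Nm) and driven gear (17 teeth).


Given: N1 = 30, N2 = 17, T1 = 30 Nm
Using T2/T1 = N2/N1
T2 = T1 * N2 / N1
T2 = 30 * 17 / 30
T2 = 510 / 30
T2 = 17 Nm

17 Nm


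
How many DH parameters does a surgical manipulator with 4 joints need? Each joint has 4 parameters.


Given: 4 joints, 4 DH parameters per joint (d, theta, a, alpha)
Total DH parameters = number_of_joints * 4
Total = 4 * 4
Total = 16

16


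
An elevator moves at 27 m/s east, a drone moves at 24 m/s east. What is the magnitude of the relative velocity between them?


Given: v_A = 27 m/s east, v_B = 24 m/s east
Both move in the same direction; relative speed = |v_A - v_B|
|27 - 24| = |3|
= 3 m/s

3 m/s


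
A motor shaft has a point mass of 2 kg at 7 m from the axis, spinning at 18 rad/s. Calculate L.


Given: m = 2 kg, r = 7 m, omega = 18 rad/s
For a point mass: I = m*r^2
I = 2*7^2 = 2*49 = 98
L = I*omega = 98*18
L = 1764 kg*m^2/s

1764 kg*m^2/s


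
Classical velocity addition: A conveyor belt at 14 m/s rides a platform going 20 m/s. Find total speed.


Given: object velocity = 14 m/s, platform velocity = 20 m/s (same direction)
Using classical velocity addition: v_total = v_object + v_platform
v_total = 14 + 20
v_total = 34 m/s

34 m/s


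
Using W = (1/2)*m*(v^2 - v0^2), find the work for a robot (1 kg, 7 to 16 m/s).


Given: m = 1 kg, v0 = 7 m/s, v = 16 m/s
Using W = (1/2)*m*(v^2 - v0^2)
v^2 = 16^2 = 256
v0^2 = 7^2 = 49
v^2 - v0^2 = 256 - 49 = 207
W = (1/2)*1*207 = 207/2 J

207/2 J


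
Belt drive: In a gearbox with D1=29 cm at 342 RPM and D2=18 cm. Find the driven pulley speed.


Given: D1 = 29 cm, w1 = 342 RPM, D2 = 18 cm
Using D1*w1 = D2*w2
w2 = D1*w1 / D2
w2 = 29*342 / 18
w2 = 9918 / 18
w2 = 551 RPM

551 RPM


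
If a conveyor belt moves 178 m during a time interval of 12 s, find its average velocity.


Given: distance d = 178 m, time t = 12 s
Using v = d / t
v = 178 / 12
v = 89/6 m/s

89/6 m/s


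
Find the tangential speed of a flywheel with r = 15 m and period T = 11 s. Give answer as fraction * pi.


Given: radius r = 15 m, period T = 11 s
Using v = 2*pi*r / T
v = 2*pi*15 / 11
v = 30*pi / 11
v = 30/11*pi m/s

30/11*pi m/s


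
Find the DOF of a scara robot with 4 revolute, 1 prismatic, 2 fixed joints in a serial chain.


Given: serial robot with 4 revolute, 1 prismatic, 2 fixed joints
DOF contribution per joint type: revolute=1, prismatic=1, spherical=3, fixed=0
DOF = 4*1 + 1*1 + 2*0
DOF = 5

5


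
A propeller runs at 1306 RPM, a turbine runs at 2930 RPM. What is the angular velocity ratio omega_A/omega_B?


Given: RPM_A = 1306, RPM_B = 2930
omega = 2*pi*RPM/60, so omega_A/omega_B = RPM_A / RPM_B
omega_A/omega_B = 1306 / 2930
omega_A/omega_B = 653/1465

653/1465


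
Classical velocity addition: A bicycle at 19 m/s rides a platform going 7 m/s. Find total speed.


Given: object velocity = 19 m/s, platform velocity = 7 m/s (same direction)
Using classical velocity addition: v_total = v_object + v_platform
v_total = 19 + 7
v_total = 26 m/s

26 m/s


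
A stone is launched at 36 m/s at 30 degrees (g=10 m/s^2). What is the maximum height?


Given: v0 = 36 m/s, theta = 30 deg, g = 10 m/s^2
sin^2(30) = 1/4
Using H = v0^2 * sin^2(theta) / (2*g)
H = 36^2 * 1/4 / (2*10)
H = 1296 * 1/4 / 20
H = 324 / 20
H = 81/5 m

81/5 m


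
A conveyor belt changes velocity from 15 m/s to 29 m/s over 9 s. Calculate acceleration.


Given: initial velocity v0 = 15 m/s, final velocity v = 29 m/s, time t = 9 s
Using a = (v - v0) / t
a = (29 - 15) / 9
a = 14 / 9
a = 14/9 m/s^2

14/9 m/s^2


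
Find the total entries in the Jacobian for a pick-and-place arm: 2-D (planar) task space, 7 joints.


Given: task space dimension = 2, joints = 7
Jacobian is a 2 x 7 matrix
Total entries = rows * columns
Total = 2 * 7
Total = 14

14


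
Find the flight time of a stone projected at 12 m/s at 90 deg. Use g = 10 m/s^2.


Given: v0 = 12 m/s, theta = 90 deg, g = 10 m/s^2
sin(90) = 1
Using T = 2*v0*sin(theta) / g
T = 2*12*1 / 10
T = 24 / 10
T = 12/5 s

12/5 s


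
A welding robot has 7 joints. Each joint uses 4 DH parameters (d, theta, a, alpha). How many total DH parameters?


Given: 7 joints, 4 DH parameters per joint (d, theta, a, alpha)
Total DH parameters = number_of_joints * 4
Total = 7 * 4
Total = 28

28


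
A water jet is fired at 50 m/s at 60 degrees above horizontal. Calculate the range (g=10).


Given: v0 = 50 m/s, theta = 60 deg, g = 10 m/s^2
sin(2*60) = sin(120) = sqrt(3)/2
Using R = v0^2 * sin(2*theta) / g
R = 50^2 * (sqrt(3)/2) / 10
R = 2500 * sqrt(3) / 20
R = 125*sqrt(3) m

125*sqrt(3) m


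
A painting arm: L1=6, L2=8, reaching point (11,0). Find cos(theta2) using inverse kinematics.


Given: L1 = 6, L2 = 8, target (x, y) = (11, 0)
Using cos(theta2) = (x^2 + y^2 - L1^2 - L2^2) / (2*L1*L2)
x^2 + y^2 = 11^2 + 0 = 121
L1^2 + L2^2 = 36 + 64 = 100
Numerator = 121 - 100 = 21
Denominator = 2*6*8 = 96
cos(theta2) = 21/96 = 7/32

7/32


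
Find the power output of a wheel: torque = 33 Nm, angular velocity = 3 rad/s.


Given: tau = 33 Nm, omega = 3 rad/s
Using P = tau * omega
P = 33 * 3
P = 99 W

99 W


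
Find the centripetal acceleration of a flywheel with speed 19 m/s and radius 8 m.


Given: v = 19 m/s, r = 8 m
Using a_c = v^2 / r
a_c = 19^2 / 8
a_c = 361 / 8
a_c = 361/8 m/s^2

361/8 m/s^2


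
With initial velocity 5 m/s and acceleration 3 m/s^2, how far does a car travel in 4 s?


Given: v0 = 5 m/s, a = 3 m/s^2, t = 4 s
Using s = v0*t + (1/2)*a*t^2
s = 5*4 + (1/2)*3*4^2
s = 20 + (1/2)*48
s = 20 + 24
s = 44

44 m


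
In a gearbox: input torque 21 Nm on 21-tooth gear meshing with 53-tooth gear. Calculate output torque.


Given: N1 = 21, N2 = 53, T1 = 21 Nm
Using T2/T1 = N2/N1
T2 = T1 * N2 / N1
T2 = 21 * 53 / 21
T2 = 1113 / 21
T2 = 53 Nm

53 Nm


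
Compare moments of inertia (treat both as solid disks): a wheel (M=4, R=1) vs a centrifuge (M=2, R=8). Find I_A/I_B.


Given: M1=4 kg, R1=1 m, M2=2 kg, R2=8 m
For a disk: I = (1/2)*M*R^2, so I_A/I_B = (M1*R1^2)/(M2*R2^2)
M1*R1^2 = 4*1 = 4
M2*R2^2 = 2*64 = 128
I_A/I_B = 4/128 = 1/32

1/32


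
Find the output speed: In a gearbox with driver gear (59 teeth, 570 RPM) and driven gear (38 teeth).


Given: N1 = 59 teeth, w1 = 570 RPM, N2 = 38 teeth
Using N1*w1 = N2*w2
w2 = N1*w1 / N2
w2 = 59*570 / 38
w2 = 33630 / 38
w2 = 885 RPM

885 RPM


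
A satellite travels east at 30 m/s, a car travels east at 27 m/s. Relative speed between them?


Given: v_A = 30 m/s east, v_B = 27 m/s east
Both move in the same direction; relative speed = |v_A - v_B|
|30 - 27| = |3|
= 3 m/s

3 m/s


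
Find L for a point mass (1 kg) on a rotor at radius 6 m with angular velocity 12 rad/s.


Given: m = 1 kg, r = 6 m, omega = 12 rad/s
For a point mass: I = m*r^2
I = 1*6^2 = 1*36 = 36
L = I*omega = 36*12
L = 432 kg*m^2/s

432 kg*m^2/s


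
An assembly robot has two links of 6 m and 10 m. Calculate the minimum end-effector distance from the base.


Given: L1 = 6 m, L2 = 10 m
For a 2-link planar arm, min reach = |L1 - L2| (second link folded back)
Min reach = |6 - 10|
Min reach = 4 m

4 m


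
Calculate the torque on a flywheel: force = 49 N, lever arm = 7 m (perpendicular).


Given: F = 49 N, r = 7 m, angle = 90 deg (perpendicular)
Using tau = F * r * sin(90)
sin(90) = 1
tau = 49 * 7 * 1
tau = 343 Nm

343 Nm


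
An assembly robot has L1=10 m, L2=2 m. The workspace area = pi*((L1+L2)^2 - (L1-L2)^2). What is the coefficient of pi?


Given: L1 = 10, L2 = 2
(L1+L2)^2 = (12)^2 = 144
(L1-L2)^2 = (8)^2 = 64
Difference = 144 - 64 = 80
This equals 4*L1*L2 = 4*10*2 = 80
Workspace area = 80*pi

80


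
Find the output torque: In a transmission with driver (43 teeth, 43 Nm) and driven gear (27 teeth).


Given: N1 = 43, N2 = 27, T1 = 43 Nm
Using T2/T1 = N2/N1
T2 = T1 * N2 / N1
T2 = 43 * 27 / 43
T2 = 1161 / 43
T2 = 27 Nm

27 Nm


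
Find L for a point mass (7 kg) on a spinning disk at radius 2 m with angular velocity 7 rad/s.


Given: m = 7 kg, r = 2 m, omega = 7 rad/s
For a point mass: I = m*r^2
I = 7*2^2 = 7*4 = 28
L = I*omega = 28*7
L = 196 kg*m^2/s

196 kg*m^2/s


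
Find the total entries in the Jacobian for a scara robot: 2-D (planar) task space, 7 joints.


Given: task space dimension = 2, joints = 7
Jacobian is a 2 x 7 matrix
Total entries = rows * columns
Total = 2 * 7
Total = 14

14


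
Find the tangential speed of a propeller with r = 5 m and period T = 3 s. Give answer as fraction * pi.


Given: radius r = 5 m, period T = 3 s
Using v = 2*pi*r / T
v = 2*pi*5 / 3
v = 10*pi / 3
v = 10/3*pi m/s

10/3*pi m/s


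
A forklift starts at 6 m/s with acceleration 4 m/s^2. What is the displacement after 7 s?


Given: v0 = 6 m/s, a = 4 m/s^2, t = 7 s
Using s = v0*t + (1/2)*a*t^2
s = 6*7 + (1/2)*4*7^2
s = 42 + (1/2)*196
s = 42 + 98
s = 140

140 m


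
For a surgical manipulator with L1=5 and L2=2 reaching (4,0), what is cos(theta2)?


Given: L1 = 5, L2 = 2, target (x, y) = (4, 0)
Using cos(theta2) = (x^2 + y^2 - L1^2 - L2^2) / (2*L1*L2)
x^2 + y^2 = 4^2 + 0 = 16
L1^2 + L2^2 = 25 + 4 = 29
Numerator = 16 - 29 = -13
Denominator = 2*5*2 = 20
cos(theta2) = -13/20 = -13/20

-13/20


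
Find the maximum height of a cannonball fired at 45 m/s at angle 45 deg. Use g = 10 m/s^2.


Given: v0 = 45 m/s, theta = 45 deg, g = 10 m/s^2
sin^2(45) = 1/2
Using H = v0^2 * sin^2(theta) / (2*g)
H = 45^2 * 1/2 / (2*10)
H = 2025 * 1/2 / 20
H = 2025/2 / 20
H = 405/8 m

405/8 m


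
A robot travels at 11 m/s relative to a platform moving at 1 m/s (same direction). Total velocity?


Given: object velocity = 11 m/s, platform velocity = 1 m/s (same direction)
Using classical velocity addition: v_total = v_object + v_platform
v_total = 11 + 1
v_total = 12 m/s

12 m/s


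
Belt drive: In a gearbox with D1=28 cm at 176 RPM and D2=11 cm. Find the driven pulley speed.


Given: D1 = 28 cm, w1 = 176 RPM, D2 = 11 cm
Using D1*w1 = D2*w2
w2 = D1*w1 / D2
w2 = 28*176 / 11
w2 = 4928 / 11
w2 = 448 RPM

448 RPM


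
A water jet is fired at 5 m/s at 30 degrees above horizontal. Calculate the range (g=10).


Given: v0 = 5 m/s, theta = 30 deg, g = 10 m/s^2
sin(2*30) = sin(60) = sqrt(3)/2
Using R = v0^2 * sin(2*theta) / g
R = 5^2 * (sqrt(3)/2) / 10
R = 25 * sqrt(3) / 20
R = 5/4*sqrt(3) m

5/4*sqrt(3) m


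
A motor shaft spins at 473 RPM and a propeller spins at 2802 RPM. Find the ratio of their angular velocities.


Given: RPM_A = 473, RPM_B = 2802
omega = 2*pi*RPM/60, so omega_A/omega_B = RPM_A / RPM_B
omega_A/omega_B = 473 / 2802
omega_A/omega_B = 473/2802

473/2802


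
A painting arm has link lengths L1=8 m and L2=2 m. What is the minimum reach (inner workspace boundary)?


Given: L1 = 8 m, L2 = 2 m
For a 2-link planar arm, min reach = |L1 - L2| (second link folded back)
Min reach = |8 - 2|
Min reach = 6 m

6 m


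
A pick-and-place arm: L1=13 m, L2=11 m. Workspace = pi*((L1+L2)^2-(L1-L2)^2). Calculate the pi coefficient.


Given: L1 = 13, L2 = 11
(L1+L2)^2 = (24)^2 = 576
(L1-L2)^2 = (2)^2 = 4
Difference = 576 - 4 = 572
This equals 4*L1*L2 = 4*13*11 = 572
Workspace area = 572*pi

572


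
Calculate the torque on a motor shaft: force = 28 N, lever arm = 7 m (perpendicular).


Given: F = 28 N, r = 7 m, angle = 90 deg (perpendicular)
Using tau = F * r * sin(90)
sin(90) = 1
tau = 28 * 7 * 1
tau = 196 Nm

196 Nm


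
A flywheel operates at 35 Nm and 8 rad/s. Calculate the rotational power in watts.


Given: tau = 35 Nm, omega = 8 rad/s
Using P = tau * omega
P = 35 * 8
P = 280 W

280 W


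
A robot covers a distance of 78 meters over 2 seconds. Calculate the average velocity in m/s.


Given: distance d = 78 m, time t = 2 s
Using v = d / t
v = 78 / 2
v = 39 m/s

39 m/s


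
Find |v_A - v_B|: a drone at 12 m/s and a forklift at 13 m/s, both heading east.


Given: v_A = 12 m/s east, v_B = 13 m/s east
Both move in the same direction; relative speed = |v_A - v_B|
|12 - 13| = |-1|
= 1 m/s

1 m/s


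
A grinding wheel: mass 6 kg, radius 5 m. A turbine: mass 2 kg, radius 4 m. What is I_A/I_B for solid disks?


Given: M1=6 kg, R1=5 m, M2=2 kg, R2=4 m
For a disk: I = (1/2)*M*R^2, so I_A/I_B = (M1*R1^2)/(M2*R2^2)
M1*R1^2 = 6*25 = 150
M2*R2^2 = 2*16 = 32
I_A/I_B = 150/32 = 75/16

75/16


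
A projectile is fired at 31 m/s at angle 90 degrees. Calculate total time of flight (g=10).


Given: v0 = 31 m/s, theta = 90 deg, g = 10 m/s^2
sin(90) = 1
Using T = 2*v0*sin(theta) / g
T = 2*31*1 / 10
T = 62 / 10
T = 31/5 s

31/5 s


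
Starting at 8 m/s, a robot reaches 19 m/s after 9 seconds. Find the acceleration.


Given: initial velocity v0 = 8 m/s, final velocity v = 19 m/s, time t = 9 s
Using a = (v - v0) / t
a = (19 - 8) / 9
a = 11 / 9
a = 11/9 m/s^2

11/9 m/s^2


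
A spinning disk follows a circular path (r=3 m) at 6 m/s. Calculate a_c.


Given: v = 6 m/s, r = 3 m
Using a_c = v^2 / r
a_c = 6^2 / 3
a_c = 36 / 3
a_c = 12 m/s^2

12 m/s^2


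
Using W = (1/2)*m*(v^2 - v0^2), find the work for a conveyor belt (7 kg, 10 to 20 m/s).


Given: m = 7 kg, v0 = 10 m/s, v = 20 m/s
Using W = (1/2)*m*(v^2 - v0^2)
v^2 = 20^2 = 400
v0^2 = 10^2 = 100
v^2 - v0^2 = 400 - 100 = 300
W = (1/2)*7*300 = 1050 J

1050 J


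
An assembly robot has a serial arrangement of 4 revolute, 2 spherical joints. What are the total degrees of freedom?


Given: serial robot with 4 revolute, 2 spherical joints
DOF contribution per joint type: revolute=1, prismatic=1, spherical=3, fixed=0
DOF = 4*1 + 2*3
DOF = 10

10


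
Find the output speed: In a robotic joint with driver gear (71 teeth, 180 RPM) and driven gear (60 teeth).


Given: N1 = 71 teeth, w1 = 180 RPM, N2 = 60 teeth
Using N1*w1 = N2*w2
w2 = N1*w1 / N2
w2 = 71*180 / 60
w2 = 12780 / 60
w2 = 213 RPM

213 RPM


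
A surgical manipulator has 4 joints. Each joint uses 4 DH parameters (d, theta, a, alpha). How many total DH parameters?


Given: 4 joints, 4 DH parameters per joint (d, theta, a, alpha)
Total DH parameters = number_of_joints * 4
Total = 4 * 4
Total = 16

16


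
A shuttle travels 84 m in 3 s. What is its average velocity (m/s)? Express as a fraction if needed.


Given: distance d = 84 m, time t = 3 s
Using v = d / t
v = 84 / 3
v = 28 m/s

28 m/s


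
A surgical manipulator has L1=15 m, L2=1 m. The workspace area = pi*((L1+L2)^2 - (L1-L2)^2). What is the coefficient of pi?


Given: L1 = 15, L2 = 1
(L1+L2)^2 = (16)^2 = 256
(L1-L2)^2 = (14)^2 = 196
Difference = 256 - 196 = 60
This equals 4*L1*L2 = 4*15*1 = 60
Workspace area = 60*pi

60


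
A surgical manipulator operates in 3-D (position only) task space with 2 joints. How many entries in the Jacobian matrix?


Given: task space dimension = 3, joints = 2
Jacobian is a 3 x 2 matrix
Total entries = rows * columns
Total = 3 * 2
Total = 6

6


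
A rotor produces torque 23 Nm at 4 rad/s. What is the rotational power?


Given: tau = 23 Nm, omega = 4 rad/s
Using P = tau * omega
P = 23 * 4
P = 92 W

92 W


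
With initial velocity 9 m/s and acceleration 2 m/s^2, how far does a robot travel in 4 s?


Given: v0 = 9 m/s, a = 2 m/s^2, t = 4 s
Using s = v0*t + (1/2)*a*t^2
s = 9*4 + (1/2)*2*4^2
s = 36 + (1/2)*32
s = 36 + 16
s = 52

52 m


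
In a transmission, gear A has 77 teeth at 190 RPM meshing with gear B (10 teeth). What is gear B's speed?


Given: N1 = 77 teeth, w1 = 190 RPM, N2 = 10 teeth
Using N1*w1 = N2*w2
w2 = N1*w1 / N2
w2 = 77*190 / 10
w2 = 14630 / 10
w2 = 1463 RPM

1463 RPM


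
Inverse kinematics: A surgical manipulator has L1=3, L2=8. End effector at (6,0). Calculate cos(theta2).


Given: L1 = 3, L2 = 8, target (x, y) = (6, 0)
Using cos(theta2) = (x^2 + y^2 - L1^2 - L2^2) / (2*L1*L2)
x^2 + y^2 = 6^2 + 0 = 36
L1^2 + L2^2 = 9 + 64 = 73
Numerator = 36 - 73 = -37
Denominator = 2*3*8 = 48
cos(theta2) = -37/48 = -37/48

-37/48


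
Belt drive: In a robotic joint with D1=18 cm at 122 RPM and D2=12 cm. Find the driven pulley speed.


Given: D1 = 18 cm, w1 = 122 RPM, D2 = 12 cm
Using D1*w1 = D2*w2
w2 = D1*w1 / D2
w2 = 18*122 / 12
w2 = 2196 / 12
w2 = 183 RPM

183 RPM


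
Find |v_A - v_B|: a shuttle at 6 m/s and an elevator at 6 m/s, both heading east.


Given: v_A = 6 m/s east, v_B = 6 m/s east
Both move in the same direction; relative speed = |v_A - v_B|
|6 - 6| = |0|
= 0 m/s

0 m/s


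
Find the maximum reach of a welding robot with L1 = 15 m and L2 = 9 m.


Given: L1 = 15 m, L2 = 9 m
For a 2-link planar arm, max reach = L1 + L2 (fully extended)
Max reach = 15 + 9
Max reach = 24 m

24 m


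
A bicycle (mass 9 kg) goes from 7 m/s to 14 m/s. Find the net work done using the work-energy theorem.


Given: m = 9 kg, v0 = 7 m/s, v = 14 m/s
Using W = (1/2)*m*(v^2 - v0^2)
v^2 = 14^2 = 196
v0^2 = 7^2 = 49
v^2 - v0^2 = 196 - 49 = 147
W = (1/2)*9*147 = 1323/2 J

1323/2 J


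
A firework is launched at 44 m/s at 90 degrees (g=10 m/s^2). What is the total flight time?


Given: v0 = 44 m/s, theta = 90 deg, g = 10 m/s^2
sin(90) = 1
Using T = 2*v0*sin(theta) / g
T = 2*44*1 / 10
T = 88 / 10
T = 44/5 s

44/5 s


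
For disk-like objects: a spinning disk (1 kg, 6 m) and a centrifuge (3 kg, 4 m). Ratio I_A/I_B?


Given: M1=1 kg, R1=6 m, M2=3 kg, R2=4 m
For a disk: I = (1/2)*M*R^2, so I_A/I_B = (M1*R1^2)/(M2*R2^2)
M1*R1^2 = 1*36 = 36
M2*R2^2 = 3*16 = 48
I_A/I_B = 36/48 = 3/4

3/4


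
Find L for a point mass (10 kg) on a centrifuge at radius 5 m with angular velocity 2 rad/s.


Given: m = 10 kg, r = 5 m, omega = 2 rad/s
For a point mass: I = m*r^2
I = 10*5^2 = 10*25 = 250
L = I*omega = 250*2
L = 500 kg*m^2/s

500 kg*m^2/s


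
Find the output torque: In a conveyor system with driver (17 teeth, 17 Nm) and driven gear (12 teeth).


Given: N1 = 17, N2 = 12, T1 = 17 Nm
Using T2/T1 = N2/N1
T2 = T1 * N2 / N1
T2 = 17 * 12 / 17
T2 = 204 / 17
T2 = 12 Nm

12 Nm


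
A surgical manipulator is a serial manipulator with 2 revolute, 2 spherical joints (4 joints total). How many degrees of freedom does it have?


Given: serial robot with 2 revolute, 2 spherical joints
DOF contribution per joint type: revolute=1, prismatic=1, spherical=3, fixed=0
DOF = 2*1 + 2*3
DOF = 8

8


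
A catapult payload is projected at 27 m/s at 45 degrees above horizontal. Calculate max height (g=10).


Given: v0 = 27 m/s, theta = 45 deg, g = 10 m/s^2
sin^2(45) = 1/2
Using H = v0^2 * sin^2(theta) / (2*g)
H = 27^2 * 1/2 / (2*10)
H = 729 * 1/2 / 20
H = 729/2 / 20
H = 729/40 m

729/40 m


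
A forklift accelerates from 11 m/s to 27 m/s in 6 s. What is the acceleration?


Given: initial velocity v0 = 11 m/s, final velocity v = 27 m/s, time t = 6 s
Using a = (v - v0) / t
a = (27 - 11) / 6
a = 16 / 6
a = 8/3 m/s^2

8/3 m/s^2


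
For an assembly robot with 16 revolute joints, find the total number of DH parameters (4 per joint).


Given: 16 joints, 4 DH parameters per joint (d, theta, a, alpha)
Total DH parameters = number_of_joints * 4
Total = 16 * 4
Total = 64

64


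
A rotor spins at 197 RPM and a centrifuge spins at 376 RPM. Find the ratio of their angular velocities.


Given: RPM_A = 197, RPM_B = 376
omega = 2*pi*RPM/60, so omega_A/omega_B = RPM_A / RPM_B
omega_A/omega_B = 197 / 376
omega_A/omega_B = 197/376

197/376


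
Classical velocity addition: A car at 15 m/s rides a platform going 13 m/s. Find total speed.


Given: object velocity = 15 m/s, platform velocity = 13 m/s (same direction)
Using classical velocity addition: v_total = v_object + v_platform
v_total = 15 + 13
v_total = 28 m/s

28 m/s
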